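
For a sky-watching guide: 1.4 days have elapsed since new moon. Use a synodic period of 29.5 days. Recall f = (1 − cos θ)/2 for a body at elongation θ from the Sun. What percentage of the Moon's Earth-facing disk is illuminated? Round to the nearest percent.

2%

The Moon has covered 1.4/29.5 of its cycle, so θ ≈ 360° × 1.4/29.5 = 17.1°.
cos 17.1° = 0.956, so f = (1 − 0.956)/2 = 0.022, so 2%.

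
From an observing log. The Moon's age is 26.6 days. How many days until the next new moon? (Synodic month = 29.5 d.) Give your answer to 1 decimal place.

The next new moon completes the synodic month: 29.5 − 26.6 = 2.900 days.

2.9 days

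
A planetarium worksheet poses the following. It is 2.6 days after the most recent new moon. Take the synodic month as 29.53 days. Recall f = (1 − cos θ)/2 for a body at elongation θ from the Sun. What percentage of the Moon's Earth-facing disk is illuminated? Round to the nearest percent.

Phase angle: θ = 360°·(2.6 d)/(29.53 d) = 31.7°.
Illuminated fraction = (1 − cos 31.7°)/2 = (1 − 0.851)/2 ≈ 0.075, so 7%.

7%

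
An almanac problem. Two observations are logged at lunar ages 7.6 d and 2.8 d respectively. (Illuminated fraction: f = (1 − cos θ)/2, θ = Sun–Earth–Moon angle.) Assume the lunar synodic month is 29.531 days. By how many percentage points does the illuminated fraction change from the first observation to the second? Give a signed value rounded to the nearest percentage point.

-44 pp

First observation: θ = 360°·7.6/29.531 = 92.6°, so f = 0.523.
Second observation: θ = 34.1°, f = 0.086.
Δf = 0.086 − 0.523 = -0.437, i.e. -44 pp.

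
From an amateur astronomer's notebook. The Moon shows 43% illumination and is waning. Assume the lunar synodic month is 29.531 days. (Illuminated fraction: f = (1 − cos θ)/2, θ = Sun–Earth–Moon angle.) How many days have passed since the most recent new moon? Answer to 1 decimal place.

From f = (1 − cos θ)/2: cos θ = 1 − 2×0.43 = 0.140; arccos → 82.0°.
Waning ⇒ past full, so θ = 360° − 82.0° = 278.0°.
At 360°/29.531 d per day, 278.0° corresponds to 22.81 days.

22.8 days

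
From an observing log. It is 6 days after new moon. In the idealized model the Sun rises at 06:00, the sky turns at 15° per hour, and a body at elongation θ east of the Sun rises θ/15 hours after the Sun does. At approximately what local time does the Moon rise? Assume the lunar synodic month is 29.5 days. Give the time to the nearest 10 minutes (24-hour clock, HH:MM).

10:50

The Moon has covered 6/29.5 of its cycle, so θ ≈ 360° × 6/29.5 = 73.2°.
Delay after the Sun = 73.2° / (15°/h) ≈ 4.88 h.
06:00 + 4.881 h ≈ 10:53 → 10:50 to the nearest ten minutes.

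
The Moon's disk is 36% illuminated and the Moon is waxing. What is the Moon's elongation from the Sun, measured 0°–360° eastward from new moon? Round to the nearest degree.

Invert f = (1 − cos θ)/2 to get cos θ = 1 − 2(0.36) = 0.280, hence θ₀ = arccos 0.280 = 73.7°.
Waxing ⇒ before full, so θ = 73.7°.

74°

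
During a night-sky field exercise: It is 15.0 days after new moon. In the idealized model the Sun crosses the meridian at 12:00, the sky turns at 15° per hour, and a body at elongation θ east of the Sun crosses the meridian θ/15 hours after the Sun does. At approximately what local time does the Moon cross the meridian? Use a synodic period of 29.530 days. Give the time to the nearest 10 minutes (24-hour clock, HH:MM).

00:10

Phase angle: θ = 360°·(15.0 d)/(29.530 d) = 182.9°.
At 15° of sky rotation per hour, 182.9° corresponds to a 12.19 h lag.
12:00 + 12.191 h ≈ 00:11 → 00:10 to the nearest ten minutes.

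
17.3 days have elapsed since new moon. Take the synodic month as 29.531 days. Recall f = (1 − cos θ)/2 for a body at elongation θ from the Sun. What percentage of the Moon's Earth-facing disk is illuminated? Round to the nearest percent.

93%

The Moon has covered 17.3/29.531 of its cycle, so θ ≈ 360° × 17.3/29.531 = 210.9°.
With cos θ = (-0.858), the lit fraction is (1 − (-0.858))/2 ≈ 0.929, so 93%.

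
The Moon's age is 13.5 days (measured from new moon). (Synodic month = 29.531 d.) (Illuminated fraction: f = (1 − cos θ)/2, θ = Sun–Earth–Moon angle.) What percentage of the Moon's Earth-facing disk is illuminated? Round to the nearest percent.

Phase angle: θ = 360°·(13.5 d)/(29.531 d) = 164.6°.
cos 164.6° = (-0.964), so f = (1 − (-0.964))/2 = 0.982, so 98%.

98%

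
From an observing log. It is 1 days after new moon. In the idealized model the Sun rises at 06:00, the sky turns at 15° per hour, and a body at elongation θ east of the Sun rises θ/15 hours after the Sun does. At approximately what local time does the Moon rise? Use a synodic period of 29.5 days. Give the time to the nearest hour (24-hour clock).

07:00

Phase angle: θ = 360°·(1 d)/(29.5 d) = 12.2°.
The Moon trails the Sun by θ/15 = 12.2/15 ≈ 0.81 hours.
06:00 + 0.81 h ≈ 06:49 → 07:00 to the nearest hour.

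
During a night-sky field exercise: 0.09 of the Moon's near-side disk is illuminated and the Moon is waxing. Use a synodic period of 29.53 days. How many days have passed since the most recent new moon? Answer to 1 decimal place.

2.9 days

Invert f = (1 − cos θ)/2 to get cos θ = 1 − 2(0.09) = 0.820, hence θ₀ = arccos 0.820 = 34.9°.
Before full moon the principal value applies: θ = 34.9°.
That fraction of the synodic month is 34.9/360 × 29.53 d ≈ 2.86 d.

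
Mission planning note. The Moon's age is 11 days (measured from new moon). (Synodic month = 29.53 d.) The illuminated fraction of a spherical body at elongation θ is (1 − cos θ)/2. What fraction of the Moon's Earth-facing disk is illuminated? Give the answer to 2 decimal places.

Phase angle: θ = 360°·(11 d)/(29.53 d) = 134.1°.
Illuminated fraction = (1 − cos 134.1°)/2 = (1 − (-0.696))/2 ≈ 0.848.

0.85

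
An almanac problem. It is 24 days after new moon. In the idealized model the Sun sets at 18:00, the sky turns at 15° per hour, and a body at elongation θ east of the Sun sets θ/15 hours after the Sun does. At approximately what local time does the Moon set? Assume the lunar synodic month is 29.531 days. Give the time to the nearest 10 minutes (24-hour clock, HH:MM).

Phase angle: θ = 360°·(24 d)/(29.531 d) = 292.6°.
The Moon trails the Sun by θ/15 = 292.6/15 ≈ 19.50 hours.
18:00 + 19.505 h ≈ 13:30 → 13:30 to the nearest ten minutes.

13:30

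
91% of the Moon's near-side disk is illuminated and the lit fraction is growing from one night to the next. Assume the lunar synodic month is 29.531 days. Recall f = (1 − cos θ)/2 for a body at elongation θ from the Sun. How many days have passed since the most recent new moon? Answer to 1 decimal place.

Invert f = (1 − cos θ)/2 to get cos θ = 1 − 2(0.91) = -0.820, hence θ₀ = arccos -0.820 = 145.1°.
Waxing ⇒ before full, so θ = 145.1°.
Age = 29.531 × 145.1°/360° ≈ 11.90 days.

11.9 days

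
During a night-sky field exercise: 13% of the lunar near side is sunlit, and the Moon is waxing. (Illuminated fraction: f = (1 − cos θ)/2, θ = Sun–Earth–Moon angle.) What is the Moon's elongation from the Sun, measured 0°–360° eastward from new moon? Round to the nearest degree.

42°

Invert f = (1 − cos θ)/2 to get cos θ = 1 − 2(0.13) = 0.740, hence θ₀ = arccos 0.740 = 42.3°.
Before full moon the principal value applies: θ = 42.3°.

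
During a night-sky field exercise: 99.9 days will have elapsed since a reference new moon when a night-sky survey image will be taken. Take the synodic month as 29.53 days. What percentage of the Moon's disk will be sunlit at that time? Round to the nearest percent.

99.9 d spans 3 complete synodic months (3 × 29.53 = 88.59 d) plus 11.31 d.
Elongation θ = 360° × 11.31/29.53 ≈ 137.9°.
cos 137.9° = (-0.742), so f = (1 − (-0.742))/2 = 0.871, so 87%.

87%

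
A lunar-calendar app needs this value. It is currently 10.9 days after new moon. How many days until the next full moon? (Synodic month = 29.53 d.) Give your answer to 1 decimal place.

Full moon occurs at elongation 180°, i.e. at age 29.53 × 180/360 = 14.765 d.
That is 14.765 − 10.9 = 3.865 days ahead.

3.9 days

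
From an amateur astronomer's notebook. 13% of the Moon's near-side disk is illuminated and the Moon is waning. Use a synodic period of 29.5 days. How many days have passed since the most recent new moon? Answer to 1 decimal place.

26.0 days

From f = (1 − cos θ)/2: cos θ = 1 − 2×0.13 = 0.740; arccos → 42.3°.
A waning Moon lies in 180°–360°, so θ = 360° − 42.3° = 317.7°.
Age = 29.5 × 317.7°/360° ≈ 26.04 days.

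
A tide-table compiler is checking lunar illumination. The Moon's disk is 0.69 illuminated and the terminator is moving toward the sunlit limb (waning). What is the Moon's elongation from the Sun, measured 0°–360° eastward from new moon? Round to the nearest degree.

248°

Invert f = (1 − cos θ)/2 to get cos θ = 1 − 2(0.69) = -0.380, hence θ₀ = arccos -0.380 = 112.3°.
A waning Moon lies in 180°–360°, so θ = 360° − 112.3° = 247.7°.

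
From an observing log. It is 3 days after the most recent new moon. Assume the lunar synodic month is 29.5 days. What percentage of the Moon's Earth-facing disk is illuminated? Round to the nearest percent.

Elongation θ = 360° × 3/29.5 ≈ 36.6°.
cos 36.6° = 0.803, so f = (1 − 0.803)/2 = 0.099, so 10%.

10%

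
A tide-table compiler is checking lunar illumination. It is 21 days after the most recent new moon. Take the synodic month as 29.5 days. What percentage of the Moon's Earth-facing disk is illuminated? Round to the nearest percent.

Phase angle: θ = 360°·(21 d)/(29.5 d) = 256.3°.
cos 256.3° = (-0.237), so f = (1 − (-0.237))/2 = 0.619, so 62%.

62%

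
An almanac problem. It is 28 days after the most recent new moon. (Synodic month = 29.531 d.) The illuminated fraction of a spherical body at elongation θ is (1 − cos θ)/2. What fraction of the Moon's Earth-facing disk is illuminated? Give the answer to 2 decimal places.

Phase angle: θ = 360°·(28 d)/(29.531 d) = 341.3°.
With cos θ = 0.947, the lit fraction is (1 − 0.947)/2 ≈ 0.026.

0.03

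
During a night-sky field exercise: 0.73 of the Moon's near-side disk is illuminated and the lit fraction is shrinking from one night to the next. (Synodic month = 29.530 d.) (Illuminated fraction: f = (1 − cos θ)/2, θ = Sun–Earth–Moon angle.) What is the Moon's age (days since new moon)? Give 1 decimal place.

Invert f = (1 − cos θ)/2 to get cos θ = 1 − 2(0.73) = -0.460, hence θ₀ = arccos -0.460 = 117.4°.
Since the Moon is past full (waning), take the reflex angle: θ = 360° − 117.4° = 242.6°.
Age = 29.530 × 242.6°/360° ≈ 19.90 days.

19.9 days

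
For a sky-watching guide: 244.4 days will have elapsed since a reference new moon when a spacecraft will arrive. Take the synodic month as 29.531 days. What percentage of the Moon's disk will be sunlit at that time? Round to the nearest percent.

Reduce mod P: 244.4 − 8×29.531 = 8.15 d into the current lunation.
Phase angle: θ = 360°·(8.15 d)/(29.531 d) = 99.4°.
cos 99.4° = (-0.163), so f = (1 − (-0.163))/2 = 0.581, so 58%.

58%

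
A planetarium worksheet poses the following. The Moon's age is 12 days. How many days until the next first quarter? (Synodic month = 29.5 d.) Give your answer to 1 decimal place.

First quarter occurs at elongation 90°, i.e. at age 29.5 × 90/360 = 7.375 d.
This lunation's first quarter (7.375 d) has passed, so add one period: 36.875 − 12 = 24.875 days.

24.9 days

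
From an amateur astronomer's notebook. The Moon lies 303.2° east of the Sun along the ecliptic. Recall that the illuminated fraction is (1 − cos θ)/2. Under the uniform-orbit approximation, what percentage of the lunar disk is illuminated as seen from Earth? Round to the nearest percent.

23%

cos 303.2° = 0.548, so f = (1 − 0.548)/2 = 0.226, i.e. 23%.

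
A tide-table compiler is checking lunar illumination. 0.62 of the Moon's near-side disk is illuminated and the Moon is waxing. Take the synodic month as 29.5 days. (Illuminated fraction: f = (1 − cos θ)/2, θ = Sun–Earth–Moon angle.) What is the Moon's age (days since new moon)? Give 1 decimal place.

From f = (1 − cos θ)/2: cos θ = 1 − 2×0.62 = -0.240; arccos → 103.9°.
Before full moon the principal value applies: θ = 103.9°.
At 360°/29.5 d per day, 103.9° corresponds to 8.51 days.

8.5 days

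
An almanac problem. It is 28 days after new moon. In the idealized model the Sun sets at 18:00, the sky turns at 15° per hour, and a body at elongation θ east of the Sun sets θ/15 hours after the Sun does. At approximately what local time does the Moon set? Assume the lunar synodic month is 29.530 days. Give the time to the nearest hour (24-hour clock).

17:00

The Moon has covered 28/29.530 of its cycle, so θ ≈ 360° × 28/29.530 = 341.3°.
Delay after the Sun = 341.3° / (15°/h) ≈ 22.76 h.
18:00 + 22.76 h ≈ 16:45 → 17:00 to the nearest hour.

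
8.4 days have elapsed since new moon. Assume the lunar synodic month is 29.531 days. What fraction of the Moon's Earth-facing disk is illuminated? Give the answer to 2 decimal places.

Elongation θ = 360° × 8.4/29.531 ≈ 102.4°.
cos 102.4° = (-0.215), so f = (1 − (-0.215))/2 = 0.607.

0.61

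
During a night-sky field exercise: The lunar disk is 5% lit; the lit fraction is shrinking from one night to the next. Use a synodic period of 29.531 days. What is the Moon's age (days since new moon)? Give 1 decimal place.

cos θ = 1 − 2f = 0.900, giving a principal value of 25.8°.
Waning ⇒ past full, so θ = 360° − 25.8° = 334.2°.
At 360°/29.531 d per day, 334.2° corresponds to 27.41 days.

27.4 days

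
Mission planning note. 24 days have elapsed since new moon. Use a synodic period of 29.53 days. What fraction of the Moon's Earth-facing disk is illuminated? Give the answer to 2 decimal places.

Elongation θ = 360° × 24/29.53 ≈ 292.6°.
cos 292.6° = 0.384, so f = (1 − 0.384)/2 = 0.308.

0.31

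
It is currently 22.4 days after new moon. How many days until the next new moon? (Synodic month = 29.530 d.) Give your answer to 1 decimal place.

The next new moon completes the synodic month: 29.530 − 22.4 = 7.130 days.

7.1 days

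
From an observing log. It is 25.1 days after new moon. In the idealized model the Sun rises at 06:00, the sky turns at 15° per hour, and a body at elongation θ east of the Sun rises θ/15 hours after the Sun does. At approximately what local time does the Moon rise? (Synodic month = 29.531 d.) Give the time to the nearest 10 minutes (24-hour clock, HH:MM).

Phase angle: θ = 360°·(25.1 d)/(29.531 d) = 306.0°.
At 15° of sky rotation per hour, 306.0° corresponds to a 20.40 h lag.
06:00 + 20.399 h ≈ 02:24 → 02:20 to the nearest ten minutes.

02:20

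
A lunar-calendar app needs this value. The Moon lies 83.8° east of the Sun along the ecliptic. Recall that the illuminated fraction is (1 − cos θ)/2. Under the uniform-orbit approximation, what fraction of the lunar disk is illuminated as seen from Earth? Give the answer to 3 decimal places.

0.446

f = (1 − cos 83.8°)/2 = (1 − 0.108)/2 ≈ 0.446.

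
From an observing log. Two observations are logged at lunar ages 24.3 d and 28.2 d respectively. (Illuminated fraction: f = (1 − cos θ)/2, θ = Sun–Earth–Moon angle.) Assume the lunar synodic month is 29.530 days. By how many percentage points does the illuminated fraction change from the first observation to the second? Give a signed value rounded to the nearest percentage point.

-26 pp

First observation: θ = 360°·24.3/29.530 = 296.2°, so f = 0.279.
Second observation: θ = 343.8°, f = 0.020.
Δf = 0.020 − 0.279 = -0.259, i.e. -26 pp.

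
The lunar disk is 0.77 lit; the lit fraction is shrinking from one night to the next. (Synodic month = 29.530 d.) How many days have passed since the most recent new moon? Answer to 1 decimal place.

Invert f = (1 − cos θ)/2 to get cos θ = 1 − 2(0.77) = -0.540, hence θ₀ = arccos -0.540 = 122.7°.
Since the Moon is past full (waning), take the reflex angle: θ = 360° − 122.7° = 237.3°.
At 360°/29.530 d per day, 237.3° corresponds to 19.47 days.

19.5 days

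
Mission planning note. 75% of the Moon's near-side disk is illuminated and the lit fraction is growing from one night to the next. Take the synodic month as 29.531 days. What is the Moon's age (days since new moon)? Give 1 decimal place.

9.8 days

cos θ = 1 − 2f = -0.500, giving a principal value of 120.0°.
Before full moon the principal value applies: θ = 120.0°.
Age = 29.531 × 120.0°/360° ≈ 9.84 days.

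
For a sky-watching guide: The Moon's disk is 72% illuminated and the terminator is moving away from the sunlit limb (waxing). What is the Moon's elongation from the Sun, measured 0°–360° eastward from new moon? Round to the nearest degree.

116°

From f = (1 − cos θ)/2: cos θ = 1 − 2×0.72 = -0.440; arccos → 116.1°.
Before full moon the principal value applies: θ = 116.1°.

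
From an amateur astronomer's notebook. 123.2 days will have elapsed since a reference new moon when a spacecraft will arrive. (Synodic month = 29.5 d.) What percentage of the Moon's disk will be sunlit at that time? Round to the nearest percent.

123.2 d spans 4 complete synodic months (4 × 29.5 = 118.00 d) plus 5.20 d.
Phase angle: θ = 360°·(5.20 d)/(29.5 d) = 63.5°.
With cos θ = 0.447, the lit fraction is (1 − 0.447)/2 ≈ 0.277, so 28%.

28%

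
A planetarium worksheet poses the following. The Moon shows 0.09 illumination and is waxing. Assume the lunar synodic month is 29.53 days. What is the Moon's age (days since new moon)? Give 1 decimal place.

From f = (1 − cos θ)/2: cos θ = 1 − 2×0.09 = 0.820; arccos → 34.9°.
The Moon is waxing (0°–180°), so θ = 34.9° directly.
At 360°/29.53 d per day, 34.9° corresponds to 2.86 days.

2.9 days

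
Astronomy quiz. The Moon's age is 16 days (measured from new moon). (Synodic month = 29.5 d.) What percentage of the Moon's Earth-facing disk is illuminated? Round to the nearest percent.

Elongation θ = 360° × 16/29.5 ≈ 195.3°.
Illuminated fraction = (1 − cos 195.3°)/2 = (1 − (-0.965))/2 ≈ 0.982, so 98%.

98%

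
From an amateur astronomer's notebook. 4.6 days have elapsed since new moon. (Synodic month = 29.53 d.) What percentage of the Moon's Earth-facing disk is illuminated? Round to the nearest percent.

22%

Phase angle: θ = 360°·(4.6 d)/(29.53 d) = 56.1°.
With cos θ = 0.558, the lit fraction is (1 − 0.558)/2 ≈ 0.221, so 22%.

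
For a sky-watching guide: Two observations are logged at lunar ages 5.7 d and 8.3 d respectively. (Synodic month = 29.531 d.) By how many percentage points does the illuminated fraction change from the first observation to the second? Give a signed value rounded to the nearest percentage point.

+27 pp

θ₁ = 360° × 5.7/29.531 = 69.5°, f₁ = (1 − cos θ₁)/2 = 0.325.
θ₂ = 360° × 8.3/29.531 = 101.2°, f₂ = (1 − cos θ₂)/2 = 0.597.
Change = f₂ − f₁ = +0.272 → +27 percentage points.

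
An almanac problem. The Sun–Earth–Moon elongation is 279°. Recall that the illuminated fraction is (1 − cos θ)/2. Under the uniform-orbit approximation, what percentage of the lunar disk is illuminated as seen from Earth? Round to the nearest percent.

42%

f = (1 − cos 279°)/2 = (1 − 0.156)/2 ≈ 0.422, i.e. 42%.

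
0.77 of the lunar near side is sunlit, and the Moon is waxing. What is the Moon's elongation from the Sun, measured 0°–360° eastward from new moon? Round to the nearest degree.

Invert f = (1 − cos θ)/2 to get cos θ = 1 − 2(0.77) = -0.540, hence θ₀ = arccos -0.540 = 122.7°.
The Moon is waxing (0°–180°), so θ = 122.7° directly.

123°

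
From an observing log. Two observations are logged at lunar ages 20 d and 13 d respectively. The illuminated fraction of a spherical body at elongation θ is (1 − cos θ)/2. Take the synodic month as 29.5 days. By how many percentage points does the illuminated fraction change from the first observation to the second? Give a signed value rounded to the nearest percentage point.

First observation: θ = 360°·20/29.5 = 244.1°, so f = 0.719.
Second observation: θ = 158.6°, f = 0.966.
Δf = 0.966 − 0.719 = +0.247, i.e. +25 pp.

+25 pp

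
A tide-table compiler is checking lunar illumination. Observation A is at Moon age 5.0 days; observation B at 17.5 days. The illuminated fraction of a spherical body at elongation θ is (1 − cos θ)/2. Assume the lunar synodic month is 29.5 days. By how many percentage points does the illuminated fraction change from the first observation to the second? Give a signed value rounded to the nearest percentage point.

+66 pp

First observation: θ = 360°·5.0/29.5 = 61.0°, so f = 0.258.
Second observation: θ = 213.6°, f = 0.917.
Δf = 0.917 − 0.258 = +0.659, i.e. +66 pp.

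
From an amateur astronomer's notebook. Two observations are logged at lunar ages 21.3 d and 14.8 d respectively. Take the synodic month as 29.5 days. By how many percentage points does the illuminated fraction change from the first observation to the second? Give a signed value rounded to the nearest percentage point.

θ₁ = 360° × 21.3/29.5 = 259.9°, f₁ = (1 − cos θ₁)/2 = 0.587.
θ₂ = 360° × 14.8/29.5 = 180.6°, f₂ = (1 − cos θ₂)/2 = 1.000.
Change = f₂ − f₁ = +0.413 → +41 percentage points.

+41 pp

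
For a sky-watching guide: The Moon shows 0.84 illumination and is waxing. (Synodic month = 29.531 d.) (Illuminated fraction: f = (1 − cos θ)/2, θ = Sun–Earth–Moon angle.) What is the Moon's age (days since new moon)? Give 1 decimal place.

Invert f = (1 − cos θ)/2 to get cos θ = 1 − 2(0.84) = -0.680, hence θ₀ = arccos -0.680 = 132.8°.
Waxing ⇒ before full, so θ = 132.8°.
Age = 29.531 × 132.8°/360° ≈ 10.90 days.

10.9 days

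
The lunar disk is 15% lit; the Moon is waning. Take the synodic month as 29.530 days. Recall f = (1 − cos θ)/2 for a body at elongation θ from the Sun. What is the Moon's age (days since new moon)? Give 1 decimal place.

25.8 days

cos θ = 1 − 2f = 0.700, giving a principal value of 45.6°.
Since the Moon is past full (waning), take the reflex angle: θ = 360° − 45.6° = 314.4°.
At 360°/29.530 d per day, 314.4° corresponds to 25.79 days.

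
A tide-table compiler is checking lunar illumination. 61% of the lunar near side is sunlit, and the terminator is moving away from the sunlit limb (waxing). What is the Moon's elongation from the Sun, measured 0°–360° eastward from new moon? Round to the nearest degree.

103°

cos θ = 1 − 2f = -0.220, giving a principal value of 102.7°.
Before full moon the principal value applies: θ = 102.7°.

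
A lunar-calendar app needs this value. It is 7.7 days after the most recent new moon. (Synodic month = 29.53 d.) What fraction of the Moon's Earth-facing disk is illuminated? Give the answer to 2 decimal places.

The Moon has covered 7.7/29.53 of its cycle, so θ ≈ 360° × 7.7/29.53 = 93.9°.
Illuminated fraction = (1 − cos 93.9°)/2 = (1 − (-0.068))/2 ≈ 0.534.

0.53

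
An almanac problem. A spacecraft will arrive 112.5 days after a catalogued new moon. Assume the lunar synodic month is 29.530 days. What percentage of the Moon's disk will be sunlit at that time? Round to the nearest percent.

112.5 d spans 3 complete synodic months (3 × 29.530 = 88.59 d) plus 23.91 d.
Elongation θ = 360° × 23.91/29.530 ≈ 291.5°.
With cos θ = 0.366, the lit fraction is (1 − 0.366)/2 ≈ 0.317, so 32%.

32%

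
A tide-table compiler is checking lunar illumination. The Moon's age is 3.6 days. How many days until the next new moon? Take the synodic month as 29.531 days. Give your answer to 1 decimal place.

One full lunation from the last new moon is 29.531 d; remaining = 29.531 − 3.6 = 25.931 d.

25.9 days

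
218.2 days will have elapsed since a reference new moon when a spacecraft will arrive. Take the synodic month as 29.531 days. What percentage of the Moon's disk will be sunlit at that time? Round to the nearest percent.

218.2/29.531 = 7.389 lunations, so 7 complete cycles and 11.48 d into the next.
Phase angle: θ = 360°·(11.48 d)/(29.531 d) = 140.0°.
With cos θ = (-0.766), the lit fraction is (1 − (-0.766))/2 ≈ 0.883, so 88%.

88%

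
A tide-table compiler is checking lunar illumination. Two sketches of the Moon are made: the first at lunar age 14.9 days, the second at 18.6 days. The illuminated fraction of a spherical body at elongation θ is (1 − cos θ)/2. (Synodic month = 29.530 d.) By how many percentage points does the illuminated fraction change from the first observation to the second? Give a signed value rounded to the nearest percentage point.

-16 percentage points

θ₁ = 360° × 14.9/29.530 = 181.6°, f₁ = (1 − cos θ₁)/2 = 1.000.
θ₂ = 360° × 18.6/29.530 = 226.8°, f₂ = (1 − cos θ₂)/2 = 0.843.
Change = f₂ − f₁ = -0.157 → -16 percentage points.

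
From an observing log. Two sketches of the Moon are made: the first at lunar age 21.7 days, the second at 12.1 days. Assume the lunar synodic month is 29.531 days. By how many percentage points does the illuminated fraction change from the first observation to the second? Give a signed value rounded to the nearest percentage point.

θ₁ = 360° × 21.7/29.531 = 264.5°, f₁ = (1 − cos θ₁)/2 = 0.548.
θ₂ = 360° × 12.1/29.531 = 147.5°, f₂ = (1 − cos θ₂)/2 = 0.922.
Change = f₂ − f₁ = +0.374 → +37 percentage points.

+37 percentage points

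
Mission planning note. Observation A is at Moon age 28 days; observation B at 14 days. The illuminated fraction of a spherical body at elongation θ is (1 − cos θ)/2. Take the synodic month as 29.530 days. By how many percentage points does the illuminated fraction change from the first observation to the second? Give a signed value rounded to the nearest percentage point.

+97 percentage points

θ₁ = 360° × 28/29.530 = 341.3°, f₁ = (1 − cos θ₁)/2 = 0.026.
θ₂ = 360° × 14/29.530 = 170.7°, f₂ = (1 − cos θ₂)/2 = 0.993.
Change = f₂ − f₁ = +0.967 → +97 percentage points.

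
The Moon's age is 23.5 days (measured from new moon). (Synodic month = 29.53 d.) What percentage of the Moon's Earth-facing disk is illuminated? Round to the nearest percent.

36%

The Moon has covered 23.5/29.53 of its cycle, so θ ≈ 360° × 23.5/29.53 = 286.5°.
With cos θ = 0.284, the lit fraction is (1 − 0.284)/2 ≈ 0.358, so 36%.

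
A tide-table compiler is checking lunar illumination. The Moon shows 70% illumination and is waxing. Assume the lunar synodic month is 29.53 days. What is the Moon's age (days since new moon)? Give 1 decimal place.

cos θ = 1 − 2f = -0.400, giving a principal value of 113.6°.
The Moon is waxing (0°–180°), so θ = 113.6° directly.
Age = 29.53 × 113.6°/360° ≈ 9.32 days.

9.3 days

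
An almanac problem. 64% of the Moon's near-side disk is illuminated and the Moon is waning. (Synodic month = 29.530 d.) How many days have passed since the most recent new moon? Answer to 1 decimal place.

From f = (1 − cos θ)/2: cos θ = 1 − 2×0.64 = -0.280; arccos → 106.3°.
Waning ⇒ past full, so θ = 360° − 106.3° = 253.7°.
Age = 29.530 × 253.7°/360° ≈ 20.81 days.

20.8 days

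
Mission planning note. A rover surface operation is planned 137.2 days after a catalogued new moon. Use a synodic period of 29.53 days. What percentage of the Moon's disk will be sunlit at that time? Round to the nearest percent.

137.2/29.53 = 4.646 lunations, so 4 complete cycles and 19.08 d into the next.
Elongation θ = 360° × 19.08/29.53 ≈ 232.6°.
cos 232.6° = (-0.607), so f = (1 − (-0.607))/2 = 0.804, so 80%.

80%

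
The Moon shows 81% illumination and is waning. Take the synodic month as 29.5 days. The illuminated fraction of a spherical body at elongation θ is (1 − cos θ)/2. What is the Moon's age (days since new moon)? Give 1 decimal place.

cos θ = 1 − 2f = -0.620, giving a principal value of 128.3°.
Waning ⇒ past full, so θ = 360° − 128.3° = 231.7°.
At 360°/29.5 d per day, 231.7° corresponds to 18.99 days.

19.0 days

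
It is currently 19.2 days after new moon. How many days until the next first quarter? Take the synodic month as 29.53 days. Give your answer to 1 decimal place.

First quarter is 0.25 of the way through the cycle: age 0.25 × 29.53 = 7.383 d.
This lunation's first quarter (7.383 d) has passed, so add one period: 36.913 − 19.2 = 17.713 days.

17.7 days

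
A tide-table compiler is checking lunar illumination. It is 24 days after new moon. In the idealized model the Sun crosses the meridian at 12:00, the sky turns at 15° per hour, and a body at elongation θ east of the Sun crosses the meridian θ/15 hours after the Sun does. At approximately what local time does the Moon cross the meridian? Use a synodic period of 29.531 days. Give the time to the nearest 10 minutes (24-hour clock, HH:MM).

07:30

The Moon has covered 24/29.531 of its cycle, so θ ≈ 360° × 24/29.531 = 292.6°.
The Moon trails the Sun by θ/15 = 292.6/15 ≈ 19.50 hours.
12:00 + 19.505 h ≈ 07:30 → 07:30 to the nearest ten minutes.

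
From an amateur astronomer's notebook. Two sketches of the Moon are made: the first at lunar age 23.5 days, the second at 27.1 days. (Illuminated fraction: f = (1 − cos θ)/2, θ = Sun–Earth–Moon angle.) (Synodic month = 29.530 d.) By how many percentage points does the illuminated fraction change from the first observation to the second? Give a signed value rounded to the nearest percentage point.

-29 percentage points

θ₁ = 360° × 23.5/29.530 = 286.5°, f₁ = (1 − cos θ₁)/2 = 0.358.
θ₂ = 360° × 27.1/29.530 = 330.4°, f₂ = (1 − cos θ₂)/2 = 0.065.
Change = f₂ − f₁ = -0.293 → -29 percentage points.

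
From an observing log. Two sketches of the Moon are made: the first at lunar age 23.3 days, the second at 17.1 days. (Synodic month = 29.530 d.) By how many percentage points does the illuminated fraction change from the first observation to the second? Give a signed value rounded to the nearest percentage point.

θ₁ = 360° × 23.3/29.530 = 284.1°, f₁ = (1 − cos θ₁)/2 = 0.379.
θ₂ = 360° × 17.1/29.530 = 208.5°, f₂ = (1 − cos θ₂)/2 = 0.940.
Change = f₂ − f₁ = +0.561 → +56 percentage points.

+56 pp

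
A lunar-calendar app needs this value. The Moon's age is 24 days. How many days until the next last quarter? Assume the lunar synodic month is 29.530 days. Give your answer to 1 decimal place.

27.7 days

Last quarter is 0.75 of the way through the cycle: age 0.75 × 29.530 = 22.148 d.
This lunation's last quarter (22.148 d) has passed, so add one period: 51.678 − 24 = 27.678 days.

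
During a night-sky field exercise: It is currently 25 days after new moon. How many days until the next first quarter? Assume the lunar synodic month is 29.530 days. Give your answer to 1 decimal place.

First quarter is 0.25 of the way through the cycle: age 0.25 × 29.530 = 7.383 d.
This lunation's first quarter (7.383 d) has passed, so add one period: 36.913 − 25 = 11.913 days.

11.9 days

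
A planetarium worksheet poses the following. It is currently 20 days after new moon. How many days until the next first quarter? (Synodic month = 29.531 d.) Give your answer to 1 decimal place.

First quarter is 0.25 of the way through the cycle: age 0.25 × 29.531 = 7.383 d.
Already past this cycle's first quarter; the next is at 7.383 + 29.531 = 36.914 d, so 36.914 − 20 = 16.914 days.

16.9 days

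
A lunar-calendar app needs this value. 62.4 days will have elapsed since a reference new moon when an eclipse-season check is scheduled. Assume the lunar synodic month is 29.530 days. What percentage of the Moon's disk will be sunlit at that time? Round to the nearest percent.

62.4/29.530 = 2.113 lunations, so 2 complete cycles and 3.34 d into the next.
Phase angle: θ = 360°·(3.34 d)/(29.530 d) = 40.7°.
Illuminated fraction = (1 − cos 40.7°)/2 = (1 − 0.758)/2 ≈ 0.121, so 12%.

12%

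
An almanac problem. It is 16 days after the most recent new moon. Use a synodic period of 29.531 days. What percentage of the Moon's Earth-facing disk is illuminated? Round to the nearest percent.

98%

Elongation θ = 360° × 16/29.531 ≈ 195.0°.
cos 195.0° = (-0.966), so f = (1 − (-0.966))/2 = 0.983, so 98%.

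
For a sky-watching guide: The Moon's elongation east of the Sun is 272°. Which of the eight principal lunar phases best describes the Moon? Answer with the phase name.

last quarter

272° lies in the last quarter sector of the 8-phase cycle.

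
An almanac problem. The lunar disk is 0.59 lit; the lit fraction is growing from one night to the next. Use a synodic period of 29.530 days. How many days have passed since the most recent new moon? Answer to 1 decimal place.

8.2 days

From f = (1 − cos θ)/2: cos θ = 1 − 2×0.59 = -0.180; arccos → 100.4°.
The Moon is waxing (0°–180°), so θ = 100.4° directly.
At 360°/29.530 d per day, 100.4° corresponds to 8.23 days.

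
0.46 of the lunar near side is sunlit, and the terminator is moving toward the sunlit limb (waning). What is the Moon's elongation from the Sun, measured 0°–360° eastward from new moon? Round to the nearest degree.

275°

From f = (1 − cos θ)/2: cos θ = 1 − 2×0.46 = 0.080; arccos → 85.4°.
Since the Moon is past full (waning), take the reflex angle: θ = 360° − 85.4° = 274.6°.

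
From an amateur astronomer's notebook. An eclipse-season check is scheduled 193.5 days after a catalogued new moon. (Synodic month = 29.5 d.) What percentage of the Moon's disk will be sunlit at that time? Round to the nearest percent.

193.5 d spans 6 complete synodic months (6 × 29.5 = 177.00 d) plus 16.50 d.
Elongation θ = 360° × 16.50/29.5 ≈ 201.4°.
cos 201.4° = (-0.931), so f = (1 − (-0.931))/2 = 0.966, so 97%.

97%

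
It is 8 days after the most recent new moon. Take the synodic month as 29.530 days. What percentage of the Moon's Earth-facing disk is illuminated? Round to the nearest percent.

57%

Phase angle: θ = 360°·(8 d)/(29.530 d) = 97.5°.
Illuminated fraction = (1 − cos 97.5°)/2 = (1 − (-0.131))/2 ≈ 0.566, so 57%.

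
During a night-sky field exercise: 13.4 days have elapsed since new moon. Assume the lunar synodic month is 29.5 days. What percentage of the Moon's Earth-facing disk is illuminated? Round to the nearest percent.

98%

Elongation θ = 360° × 13.4/29.5 ≈ 163.5°.
cos 163.5° = (-0.959), so f = (1 − (-0.959))/2 = 0.979, so 98%.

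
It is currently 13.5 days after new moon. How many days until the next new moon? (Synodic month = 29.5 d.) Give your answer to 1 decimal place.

16.0 days

The next new moon completes the synodic month: 29.5 − 13.5 = 16.000 days.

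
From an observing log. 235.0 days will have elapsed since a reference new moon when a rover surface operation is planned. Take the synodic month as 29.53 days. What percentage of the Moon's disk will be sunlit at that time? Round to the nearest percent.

2%

235.0 d spans 7 complete synodic months (7 × 29.53 = 206.71 d) plus 28.29 d.
Elongation θ = 360° × 28.29/29.53 ≈ 344.9°.
cos 344.9° = 0.965, so f = (1 − 0.965)/2 = 0.017, so 2%.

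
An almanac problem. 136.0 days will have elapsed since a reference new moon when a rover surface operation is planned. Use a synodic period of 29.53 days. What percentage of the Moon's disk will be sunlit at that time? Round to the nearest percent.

89%

Reduce mod P: 136.0 − 4×29.53 = 17.88 d into the current lunation.
Phase angle: θ = 360°·(17.88 d)/(29.53 d) = 218.0°.
cos 218.0° = (-0.788), so f = (1 − (-0.788))/2 = 0.894, so 89%.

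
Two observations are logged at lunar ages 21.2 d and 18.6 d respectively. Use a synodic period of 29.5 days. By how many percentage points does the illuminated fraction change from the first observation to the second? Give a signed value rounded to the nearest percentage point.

+24 percentage points

θ₁ = 360° × 21.2/29.5 = 258.7°, f₁ = (1 − cos θ₁)/2 = 0.598.
θ₂ = 360° × 18.6/29.5 = 227.0°, f₂ = (1 − cos θ₂)/2 = 0.841.
Change = f₂ − f₁ = +0.243 → +24 percentage points.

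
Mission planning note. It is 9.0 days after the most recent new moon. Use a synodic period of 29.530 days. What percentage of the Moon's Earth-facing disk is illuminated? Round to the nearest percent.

The Moon has covered 9.0/29.530 of its cycle, so θ ≈ 360° × 9.0/29.530 = 109.7°.
cos 109.7° = (-0.337), so f = (1 − (-0.337))/2 = 0.669, so 67%.

67%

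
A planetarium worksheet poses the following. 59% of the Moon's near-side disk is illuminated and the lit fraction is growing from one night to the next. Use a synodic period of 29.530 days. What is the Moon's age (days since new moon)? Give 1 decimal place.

Invert f = (1 − cos θ)/2 to get cos θ = 1 − 2(0.59) = -0.180, hence θ₀ = arccos -0.180 = 100.4°.
Waxing ⇒ before full, so θ = 100.4°.
Age = 29.530 × 100.4°/360° ≈ 8.23 days.

8.2 days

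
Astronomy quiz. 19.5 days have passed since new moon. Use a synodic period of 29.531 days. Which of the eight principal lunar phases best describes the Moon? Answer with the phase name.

waning gibbous

θ ≈ 360° × 19.5/29.531 = 238°, which falls in the waning gibbous sector.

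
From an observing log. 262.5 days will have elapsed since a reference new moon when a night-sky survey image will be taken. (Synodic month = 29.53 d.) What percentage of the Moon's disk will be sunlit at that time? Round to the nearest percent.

262.5 d spans 8 complete synodic months (8 × 29.53 = 236.24 d) plus 26.26 d.
Phase angle: θ = 360°·(26.26 d)/(29.53 d) = 320.1°.
Illuminated fraction = (1 − cos 320.1°)/2 = (1 − 0.768)/2 ≈ 0.116, so 12%.

12%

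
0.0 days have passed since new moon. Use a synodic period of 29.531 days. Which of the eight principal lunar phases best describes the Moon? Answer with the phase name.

θ ≈ 360° × 0.0/29.531 = 0°, which falls in the new moon sector.

new moon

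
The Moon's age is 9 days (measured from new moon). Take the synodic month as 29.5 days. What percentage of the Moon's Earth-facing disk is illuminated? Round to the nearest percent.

67%

The Moon has covered 9/29.5 of its cycle, so θ ≈ 360° × 9/29.5 = 109.8°.
With cos θ = (-0.339), the lit fraction is (1 − (-0.339))/2 ≈ 0.670, so 67%.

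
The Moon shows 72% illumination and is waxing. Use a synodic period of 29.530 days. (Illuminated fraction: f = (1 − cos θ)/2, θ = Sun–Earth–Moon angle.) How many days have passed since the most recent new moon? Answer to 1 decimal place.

From f = (1 − cos θ)/2: cos θ = 1 − 2×0.72 = -0.440; arccos → 116.1°.
The Moon is waxing (0°–180°), so θ = 116.1° directly.
Age = 29.530 × 116.1°/360° ≈ 9.52 days.

9.5 days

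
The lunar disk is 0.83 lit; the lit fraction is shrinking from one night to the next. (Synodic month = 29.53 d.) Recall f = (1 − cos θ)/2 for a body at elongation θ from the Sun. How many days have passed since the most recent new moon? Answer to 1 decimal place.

From f = (1 − cos θ)/2: cos θ = 1 − 2×0.83 = -0.660; arccos → 131.3°.
A waning Moon lies in 180°–360°, so θ = 360° − 131.3° = 228.7°.
That fraction of the synodic month is 228.7/360 × 29.53 d ≈ 18.76 d.

18.8 days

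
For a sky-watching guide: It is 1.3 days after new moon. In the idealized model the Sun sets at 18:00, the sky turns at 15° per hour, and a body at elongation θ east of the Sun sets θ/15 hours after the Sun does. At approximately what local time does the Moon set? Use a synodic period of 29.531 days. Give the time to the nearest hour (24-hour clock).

Elongation θ = 360° × 1.3/29.531 ≈ 15.8°.
At 15° of sky rotation per hour, 15.8° corresponds to a 1.06 h lag.
18:00 + 1.06 h ≈ 19:03 → 19:00 to the nearest hour.

19:00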